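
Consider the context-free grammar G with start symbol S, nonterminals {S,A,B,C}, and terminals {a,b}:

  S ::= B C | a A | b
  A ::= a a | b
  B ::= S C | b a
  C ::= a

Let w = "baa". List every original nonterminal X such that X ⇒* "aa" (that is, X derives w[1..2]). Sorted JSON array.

CNF form of G:
  S -> B C | T0 A | b
  A -> T0 T0 | b
  B -> S C | T1 T0
  C -> a
  T0 -> a
  T1 -> b

CYK table (by increasing span) (cells [i..j] with 1 ≤ i ≤ j ≤ 2 only):
  T[1,1] 'a' = {C,T0}  orig:{C}
  T[2,2] 'a' = {C,T0}  orig:{C}
  T[1,2] 'aa' = {A}

Original NTs in T[1,2] deriving "aa": ["A"]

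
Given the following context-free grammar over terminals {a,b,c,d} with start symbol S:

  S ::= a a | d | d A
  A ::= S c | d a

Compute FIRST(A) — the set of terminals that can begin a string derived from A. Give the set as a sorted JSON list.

Compute FIRST by fixpoint:
iter 1:
  A via A→d a: +{d}
  S via S→a a: +{a}
  S via S→d: +{d}
  FIRST(S)={a,d}  FIRST(A)={d}
iter 2:
  A via A→S c: +{a}
  FIRST(S)={a,d}  FIRST(A)={a,d}
iter 3: — fixpoint
  FIRST(S)={a,d}  FIRST(A)={a,d}

FIRST(A) = ["a", "d"]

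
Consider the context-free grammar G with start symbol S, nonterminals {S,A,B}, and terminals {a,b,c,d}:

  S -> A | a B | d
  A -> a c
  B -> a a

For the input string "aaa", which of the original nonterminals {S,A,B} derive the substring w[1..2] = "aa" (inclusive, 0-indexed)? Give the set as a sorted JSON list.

CNF form of G:
  S -> T0 B | T0 T1 | d
  A -> T0 T1
  B -> T0 T0
  T0 -> a
  T1 -> c

Fill CYK table bottom-up (cells [i..j] with 1 ≤ i ≤ j ≤ 2 only):
  cell(1,1) a: {T0}  orig:{}
  cell(2,2) a: {T0}  orig:{}
  cell(1,2) aa: {B}

Original NTs in T[1,2] deriving "aa": ["B"]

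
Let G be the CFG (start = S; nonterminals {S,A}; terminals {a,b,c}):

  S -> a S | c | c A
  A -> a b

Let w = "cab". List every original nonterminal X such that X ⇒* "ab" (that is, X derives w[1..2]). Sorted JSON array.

Convert to CNF:
  S -> T0 S | T2 A | c
  A -> T0 T1
  T0 -> a
  T1 -> b
  T2 -> c

CYK fill — only the sub-triangle for w[1..2]:
  [1..1]={T0}  "a"  orig:{}
  [2..2]={T1}  "b"  orig:{}
  [1..2]={A}  "ab"

Original NTs in T[1,2] deriving "ab": ["A"]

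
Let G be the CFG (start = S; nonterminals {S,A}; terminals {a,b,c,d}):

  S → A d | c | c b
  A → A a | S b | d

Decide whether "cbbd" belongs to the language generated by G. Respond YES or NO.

CNF form of G:
  S -> A T2 | T3 T1 | c
  A -> A T0 | S T1 | d
  T0 -> a
  T1 -> b
  T2 -> d
  T3 -> c

CYK fill:
  cell(0,0) c: {S,T3}  orig:{S}
  cell(1,1) b: {T1}  orig:{}
  cell(2,2) b: {T1}  orig:{}
  cell(3,3) d: {A,T2}  orig:{A}
  cell(0,1) cb: {A,S}
  cell(1,2) bb: ∅
  cell(2,3) bd: ∅
  cell(0,2) cbb: {A}
  cell(1,3) bbd: ∅
  cell(0,3) cbbd: {S}

S ∈ T[0,3] ⇒ YES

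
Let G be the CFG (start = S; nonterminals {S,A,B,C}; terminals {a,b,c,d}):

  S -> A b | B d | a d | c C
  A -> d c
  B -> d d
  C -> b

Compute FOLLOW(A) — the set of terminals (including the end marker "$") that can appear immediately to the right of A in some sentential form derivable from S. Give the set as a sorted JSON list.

Compute FIRST by fixpoint:
round 1:
  A via A→d c: +{d}
  B via B→d d: +{d}
  C via C→b: +{b}
  S via S→A b: +{d}
  S via S→a d: +{a}
  S via S→c C: +{c}
  FIRST[S]={a,c,d}  FIRST[A]={d}  FIRST[B]={d}  FIRST[C]={b}
round 2: (no change)
  FIRST[S]={a,c,d}  FIRST[A]={d}  FIRST[B]={d}  FIRST[C]={b}

FOLLOW sets:
seed FOLLOW(S) with $
pass 1:
  S→A b: FOLLOW(A) ⊇ FIRST(b) = {b}; new: +{b}
  S→B d: FOLLOW(B) ⊇ FIRST(d) = {d}; new: +{d}
  S→c C: FOLLOW(C) ⊇ FOLLOW(S) ⊇ {$}; new: +{$}
  FOLLOW(S)={$}  FOLLOW(A)={b}  FOLLOW(B)={d}  FOLLOW(C)={$}
pass 2: done
  FOLLOW(S)={$}  FOLLOW(A)={b}  FOLLOW(B)={d}  FOLLOW(C)={$}

FOLLOW(A) = ["b"]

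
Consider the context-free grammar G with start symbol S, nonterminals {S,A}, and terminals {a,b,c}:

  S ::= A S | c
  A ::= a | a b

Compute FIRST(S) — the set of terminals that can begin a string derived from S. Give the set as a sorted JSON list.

FIRST iteration:
[1]
  A via A→a: +{a}
  S via S→A S: +{a}
  S via S→c: +{c}
  FIRST(S)={a,c}  FIRST(A)={a}
[2] (no change)
  FIRST(S)={a,c}  FIRST(A)={a}

FIRST(S) = ["a", "c"]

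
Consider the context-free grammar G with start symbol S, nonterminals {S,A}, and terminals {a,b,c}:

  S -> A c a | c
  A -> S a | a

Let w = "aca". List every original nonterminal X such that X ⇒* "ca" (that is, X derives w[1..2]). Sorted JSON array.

Convert to CNF:
  S -> A X2 | c
  A -> S T0 | a
  T0 -> a
  T1 -> c
  X2 -> T1 T0

CYK table (by increasing span) — only the sub-triangle for w[1..2]:
  [1..1]={S,T1}  "c"  orig:{S}
  [2..2]={A,T0}  "a"  orig:{A}
  [1..2]={A,X2}  "ca"  orig:{A}

Original NTs in T[1,2] deriving "ca": ["A"]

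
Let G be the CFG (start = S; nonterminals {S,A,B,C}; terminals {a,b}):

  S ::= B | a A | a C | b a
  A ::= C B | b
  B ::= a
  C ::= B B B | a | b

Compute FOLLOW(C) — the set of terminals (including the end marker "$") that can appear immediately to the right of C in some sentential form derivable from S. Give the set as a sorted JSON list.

FIRST sets, iterate to fixpoint:
round 1:
  A via A→b: +{b}
  B via B→a: +{a}
  C via C→B B B: +{a}
  C via C→b: +{b}
  S via S→B: +{a}
  S via S→b a: +{b}
  FIRST[S]={a,b}  FIRST[A]={b}  FIRST[B]={a}  FIRST[C]={a,b}
round 2:
  A via A→C B: +{a}
  FIRST[S]={a,b}  FIRST[A]={a,b}  FIRST[B]={a}  FIRST[C]={a,b}
round 3: — fixpoint
  FIRST[S]={a,b}  FIRST[A]={a,b}  FIRST[B]={a}  FIRST[C]={a,b}

FOLLOW sets:
seed FOLLOW(S) with $
round 1:
  A→C B: FOLLOW(C) ⊇ FIRST(B) = {a}; new: +{a}
  C→B B B: FOLLOW(B) ⊇ FIRST(B) = {a}; new: +{a}
  S→B: FOLLOW(B) ⊇ FOLLOW(S) ⊇ {$}; new: +{$}
  S→a A: FOLLOW(A) ⊇ FOLLOW(S) ⊇ {$}; new: +{$}
  S→a C: FOLLOW(C) ⊇ FOLLOW(S) ⊇ {$}; new: +{$}
  FOLLOW(S)={$}  FOLLOW(A)={$}  FOLLOW(B)={$,a}  FOLLOW(C)={$,a}
round 2: (no change)
  FOLLOW(S)={$}  FOLLOW(A)={$}  FOLLOW(B)={$,a}  FOLLOW(C)={$,a}

FOLLOW(C) = ["$", "a"]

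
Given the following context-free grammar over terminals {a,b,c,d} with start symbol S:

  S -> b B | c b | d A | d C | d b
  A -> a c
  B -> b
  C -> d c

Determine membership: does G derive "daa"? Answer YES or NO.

CNF form of G:
  S -> T1 T3 | T2 A | T2 C | T2 T3 | T3 B
  A -> T0 T1
  B -> b
  C -> T2 T1
  T0 -> a
  T1 -> c
  T2 -> d
  T3 -> b

CYK fill:
  T[0,0] 'd' = {T2}  orig:{}
  T[1,1] 'a' = {T0}  orig:{}
  T[2,2] 'a' = {T0}  orig:{}
  T[0,1] 'da' = ∅
  T[1,2] 'aa' = ∅
  T[0,2] 'daa' = ∅

S ∉ T[0,2] ⇒ NO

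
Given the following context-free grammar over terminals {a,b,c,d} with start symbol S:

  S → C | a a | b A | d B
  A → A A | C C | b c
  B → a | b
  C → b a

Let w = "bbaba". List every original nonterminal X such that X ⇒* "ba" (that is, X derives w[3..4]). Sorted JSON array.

Convert to CNF:
  S -> T0 A | T0 T2 | T2 T2 | T3 B
  A -> A A | C C | T0 T1
  B -> a | b
  C -> T0 T2
  T0 -> b
  T1 -> c
  T2 -> a
  T3 -> d

CYK fill (cells [i..j] with 3 ≤ i ≤ j ≤ 4 only):
  [3..3]={B,T0}  "b"  orig:{B}
  [4..4]={B,T2}  "a"  orig:{B}
  [3..4]={C,S}  "ba"

Original NTs in T[3,4] deriving "ba": ["C", "S"]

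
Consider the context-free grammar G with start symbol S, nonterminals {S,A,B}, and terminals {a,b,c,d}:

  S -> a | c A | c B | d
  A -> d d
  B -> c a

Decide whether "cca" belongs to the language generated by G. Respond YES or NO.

Convert to CNF:
  S -> T1 A | T1 B | a | d
  A -> T0 T0
  B -> T1 T2
  T0 -> d
  T1 -> c
  T2 -> a

CYK fill:
  [0..0]={T1}  "c"  orig:{}
  [1..1]={T1}  "c"  orig:{}
  [2..2]={S,T2}  "a"  orig:{S}
  [0..1]=∅  "cc"
  [1..2]={B}  "ca"
  [0..2]={S}  "cca"

S ∈ T[0,2] ⇒ YES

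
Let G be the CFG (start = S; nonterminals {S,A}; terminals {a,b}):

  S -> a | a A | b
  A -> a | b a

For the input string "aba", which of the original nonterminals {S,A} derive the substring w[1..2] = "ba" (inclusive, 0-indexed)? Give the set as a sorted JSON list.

Convert to CNF:
  S -> T1 A | a | b
  A -> T0 T1 | a
  T0 -> b
  T1 -> a

Fill CYK table bottom-up — only the sub-triangle for w[1..2]:
  cell(1,1) b: {S,T0}  orig:{S}
  cell(2,2) a: {A,S,T1}  orig:{A,S}
  cell(1,2) ba: {A}

Original NTs in T[1,2] deriving "ba": ["A"]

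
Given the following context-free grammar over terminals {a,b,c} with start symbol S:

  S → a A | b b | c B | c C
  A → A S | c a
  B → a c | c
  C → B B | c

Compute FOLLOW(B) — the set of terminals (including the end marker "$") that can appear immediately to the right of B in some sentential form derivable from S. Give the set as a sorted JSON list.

FIRST iteration:
pass 1:
  A via A→c a: +{c}
  B via B→a c: +{a}
  B via B→c: +{c}
  C via C→B B: +{a,c}
  S via S→a A: +{a}
  S via S→b b: +{b}
  S via S→c B: +{c}
  S: {a,b,c}  A: {c}  B: {a,c}  C: {a,c}
pass 2: done
  S: {a,b,c}  A: {c}  B: {a,c}  C: {a,c}

FOLLOW sets:
seed FOLLOW(S) with $
round 1:
  A→A S: FOLLOW(A) ⊇ FIRST(S) = {a,b,c}; new: +{a,b,c}
  A→A S: FOLLOW(S) ⊇ FOLLOW(A) ⊇ {a,b,c}; new: +{a,b,c}
  C→B B: FOLLOW(B) ⊇ FIRST(B) = {a,c}; new: +{a,c}
  S→a A: FOLLOW(A) ⊇ FOLLOW(S) ⊇ {$,a,b,c}; new: +{$}
  S→c B: FOLLOW(B) ⊇ FOLLOW(S) ⊇ {$,a,b,c}; new: +{$,b}
  S→c C: FOLLOW(C) ⊇ FOLLOW(S) ⊇ {$,a,b,c}; new: +{$,a,b,c}
  S: {$,a,b,c}  A: {$,a,b,c}  B: {$,a,b,c}  C: {$,a,b,c}
round 2: — fixpoint
  S: {$,a,b,c}  A: {$,a,b,c}  B: {$,a,b,c}  C: {$,a,b,c}

FOLLOW(B) = ["$", "a", "b", "c"]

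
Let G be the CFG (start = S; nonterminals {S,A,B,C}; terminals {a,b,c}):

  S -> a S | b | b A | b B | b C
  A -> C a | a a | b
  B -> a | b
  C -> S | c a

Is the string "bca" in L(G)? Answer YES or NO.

CNF form of G:
  S -> T0 S | T1 A | T1 B | T1 C | b
  A -> C T0 | T0 T0 | b
  B -> a | b
  C -> T0 S | T1 A | T1 B | T1 C | T2 T0 | b
  T0 -> a
  T1 -> b
  T2 -> c

CYK fill:
  T[0,0] 'b' = {A,B,C,S,T1}  orig:{A,B,C,S}
  T[1,1] 'c' = {T2}  orig:{}
  T[2,2] 'a' = {B,T0}  orig:{B}
  T[0,1] 'bc' = ∅
  T[1,2] 'ca' = {C}
  T[0,2] 'bca' = {C,S}

S ∈ T[0,2] ⇒ YES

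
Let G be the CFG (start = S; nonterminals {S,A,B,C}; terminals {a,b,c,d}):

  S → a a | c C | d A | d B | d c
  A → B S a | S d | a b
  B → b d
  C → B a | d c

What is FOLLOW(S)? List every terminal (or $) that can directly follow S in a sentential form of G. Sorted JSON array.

FIRST sets, iterate to fixpoint:
round 1:
  A via A→a b: +{a}
  B via B→b d: +{b}
  C via C→B a: +{b}
  C via C→d c: +{d}
  S via S→a a: +{a}
  S via S→c C: +{c}
  S via S→d A: +{d}
  S: {a,c,d}  A: {a}  B: {b}  C: {b,d}
round 2:
  A via A→B S a: +{b}
  A via A→S d: +{c,d}
  S: {a,c,d}  A: {a,b,c,d}  B: {b}  C: {b,d}
round 3: — fixpoint
  S: {a,c,d}  A: {a,b,c,d}  B: {b}  C: {b,d}

FOLLOW iteration:
initialize: $ ∈ FOLLOW(S)
iter 1:
  A→B S a: FOLLOW(B) ⊇ FIRST(S) = {a,c,d}; new: +{a,c,d}
  A→B S a: FOLLOW(S) ⊇ FIRST(a) = {a}; new: +{a}
  A→S d: FOLLOW(S) ⊇ FIRST(d) = {d}; new: +{d}
  S→c C: FOLLOW(C) ⊇ FOLLOW(S) ⊇ {$,a,d}; new: +{$,a,d}
  S→d A: FOLLOW(A) ⊇ FOLLOW(S) ⊇ {$,a,d}; new: +{$,a,d}
  S→d B: FOLLOW(B) ⊇ FOLLOW(S) ⊇ {$,a,d}; new: +{$}
  FOLLOW[S]={$,a,d}  FOLLOW[A]={$,a,d}  FOLLOW[B]={$,a,c,d}  FOLLOW[C]={$,a,d}
iter 2: (no change)
  FOLLOW[S]={$,a,d}  FOLLOW[A]={$,a,d}  FOLLOW[B]={$,a,c,d}  FOLLOW[C]={$,a,d}

FOLLOW(S) = ["$", "a", "d"]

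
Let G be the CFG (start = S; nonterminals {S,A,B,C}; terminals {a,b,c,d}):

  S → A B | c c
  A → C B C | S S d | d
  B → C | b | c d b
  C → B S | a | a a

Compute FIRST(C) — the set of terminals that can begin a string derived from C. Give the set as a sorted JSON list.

FIRST sets, iterate to fixpoint:
round 1:
  A via A→d: +{d}
  B via B→b: +{b}
  B via B→c d b: +{c}
  C via C→B S: +{b,c}
  C via C→a: +{a}
  S via S→A B: +{d}
  S via S→c c: +{c}
  FIRST(S)={c,d}  FIRST(A)={d}  FIRST(B)={b,c}  FIRST(C)={a,b,c}
round 2:
  A via A→C B C: +{a,b,c}
  B via B→C: +{a}
  S via S→A B: +{a,b}
  FIRST(S)={a,b,c,d}  FIRST(A)={a,b,c,d}  FIRST(B)={a,b,c}  FIRST(C)={a,b,c}
round 3: — fixpoint
  FIRST(S)={a,b,c,d}  FIRST(A)={a,b,c,d}  FIRST(B)={a,b,c}  FIRST(C)={a,b,c}

FIRST(C) = ["a", "b", "c"]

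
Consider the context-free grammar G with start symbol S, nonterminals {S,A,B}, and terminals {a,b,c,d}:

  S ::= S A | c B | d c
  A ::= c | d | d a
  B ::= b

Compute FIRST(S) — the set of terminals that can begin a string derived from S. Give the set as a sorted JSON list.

FIRST sets, iterate to fixpoint:
pass 1:
  A via A→c: +{c}
  A via A→d: +{d}
  B via B→b: +{b}
  S via S→c B: +{c}
  S via S→d c: +{d}
  FIRST[S]={c,d}  FIRST[A]={c,d}  FIRST[B]={b}
pass 2: (no change)
  FIRST[S]={c,d}  FIRST[A]={c,d}  FIRST[B]={b}

FIRST(S) = ["c", "d"]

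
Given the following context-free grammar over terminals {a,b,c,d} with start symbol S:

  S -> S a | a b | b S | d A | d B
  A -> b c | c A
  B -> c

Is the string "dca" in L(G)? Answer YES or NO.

Convert to CNF:
  S -> S T2 | T0 S | T2 T0 | T3 A | T3 B
  A -> T0 T1 | T1 A
  B -> c
  T0 -> b
  T1 -> c
  T2 -> a
  T3 -> d

CYK table (by increasing span):
  cell(0,0) d: {T3}  orig:{}
  cell(1,1) c: {B,T1}  orig:{B}
  cell(2,2) a: {T2}  orig:{}
  cell(0,1) dc: {S}
  cell(1,2) ca: ∅
  cell(0,2) dca: {S}

S ∈ T[0,2] ⇒ YES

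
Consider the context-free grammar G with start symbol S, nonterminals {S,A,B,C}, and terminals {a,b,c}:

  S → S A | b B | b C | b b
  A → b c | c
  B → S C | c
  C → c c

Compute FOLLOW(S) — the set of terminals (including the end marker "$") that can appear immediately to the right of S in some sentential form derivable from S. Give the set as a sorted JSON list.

FIRST iteration:
[1]
  A via A→b c: +{b}
  A via A→c: +{c}
  B via B→c: +{c}
  C via C→c c: +{c}
  S via S→b B: +{b}
  FIRST(S)={b}  FIRST(A)={b,c}  FIRST(B)={c}  FIRST(C)={c}
[2]
  B via B→S C: +{b}
  FIRST(S)={b}  FIRST(A)={b,c}  FIRST(B)={b,c}  FIRST(C)={c}
[3] (no change)
  FIRST(S)={b}  FIRST(A)={b,c}  FIRST(B)={b,c}  FIRST(C)={c}

Compute FOLLOW by fixpoint:
seed FOLLOW(S) with $
iter 1:
  B→S C: FOLLOW(S) ⊇ FIRST(C) = {c}; new: +{c}
  S→S A: FOLLOW(S) ⊇ FIRST(A) = {b,c}; new: +{b}
  S→S A: FOLLOW(A) ⊇ FOLLOW(S) ⊇ {$,b,c}; new: +{$,b,c}
  S→b B: FOLLOW(B) ⊇ FOLLOW(S) ⊇ {$,b,c}; new: +{$,b,c}
  S→b C: FOLLOW(C) ⊇ FOLLOW(S) ⊇ {$,b,c}; new: +{$,b,c}
  FOLLOW(S)={$,b,c}  FOLLOW(A)={$,b,c}  FOLLOW(B)={$,b,c}  FOLLOW(C)={$,b,c}
iter 2: — fixpoint
  FOLLOW(S)={$,b,c}  FOLLOW(A)={$,b,c}  FOLLOW(B)={$,b,c}  FOLLOW(C)={$,b,c}

FOLLOW(S) = ["$", "b", "c"]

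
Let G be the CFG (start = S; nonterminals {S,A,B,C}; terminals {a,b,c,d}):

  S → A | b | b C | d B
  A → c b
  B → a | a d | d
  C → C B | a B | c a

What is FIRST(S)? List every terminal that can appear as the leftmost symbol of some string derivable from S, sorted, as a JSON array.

FIRST sets, iterate to fixpoint:
iter 1:
  A via A→c b: +{c}
  B via B→a: +{a}
  B via B→d: +{d}
  C via C→a B: +{a}
  C via C→c a: +{c}
  S via S→A: +{c}
  S via S→b: +{b}
  S via S→d B: +{d}
  FIRST[S]={b,c,d}  FIRST[A]={c}  FIRST[B]={a,d}  FIRST[C]={a,c}
iter 2: — fixpoint
  FIRST[S]={b,c,d}  FIRST[A]={c}  FIRST[B]={a,d}  FIRST[C]={a,c}

FIRST(S) = ["b", "c", "d"]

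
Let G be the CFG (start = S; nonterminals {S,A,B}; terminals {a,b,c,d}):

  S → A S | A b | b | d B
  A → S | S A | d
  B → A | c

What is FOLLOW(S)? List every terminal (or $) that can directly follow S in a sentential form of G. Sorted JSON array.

FIRST iteration:
[1]
  A via A→d: +{d}
  B via B→A: +{d}
  B via B→c: +{c}
  S via S→A S: +{d}
  S via S→b: +{b}
  FIRST[S]={b,d}  FIRST[A]={d}  FIRST[B]={c,d}
[2]
  A via A→S: +{b}
  B via B→A: +{b}
  FIRST[S]={b,d}  FIRST[A]={b,d}  FIRST[B]={b,c,d}
[3] (no change)
  FIRST[S]={b,d}  FIRST[A]={b,d}  FIRST[B]={b,c,d}

FOLLOW iteration:
initialize: $ ∈ FOLLOW(S)
[1]
  A→S A: FOLLOW(S) ⊇ FIRST(A) = {b,d}; new: +{b,d}
  S→A S: FOLLOW(A) ⊇ FIRST(S) = {b,d}; new: +{b,d}
  S→d B: FOLLOW(B) ⊇ FOLLOW(S) ⊇ {$,b,d}; new: +{$,b,d}
  FOLLOW(S)={$,b,d}  FOLLOW(A)={b,d}  FOLLOW(B)={$,b,d}
[2]
  B→A: FOLLOW(A) ⊇ FOLLOW(B) ⊇ {$,b,d}; new: +{$}
  FOLLOW(S)={$,b,d}  FOLLOW(A)={$,b,d}  FOLLOW(B)={$,b,d}
[3] (stable)
  FOLLOW(S)={$,b,d}  FOLLOW(A)={$,b,d}  FOLLOW(B)={$,b,d}

FOLLOW(S) = ["$", "b", "d"]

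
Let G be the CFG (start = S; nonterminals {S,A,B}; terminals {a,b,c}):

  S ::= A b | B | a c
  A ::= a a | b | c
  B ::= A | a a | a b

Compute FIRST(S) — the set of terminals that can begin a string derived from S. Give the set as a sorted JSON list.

FIRST sets, iterate to fixpoint:
round 1:
  A via A→a a: +{a}
  A via A→b: +{b}
  A via A→c: +{c}
  B via B→A: +{a,b,c}
  S via S→A b: +{a,b,c}
  FIRST(S)={a,b,c}  FIRST(A)={a,b,c}  FIRST(B)={a,b,c}
round 2: — fixpoint
  FIRST(S)={a,b,c}  FIRST(A)={a,b,c}  FIRST(B)={a,b,c}

FIRST(S) = ["a", "b", "c"]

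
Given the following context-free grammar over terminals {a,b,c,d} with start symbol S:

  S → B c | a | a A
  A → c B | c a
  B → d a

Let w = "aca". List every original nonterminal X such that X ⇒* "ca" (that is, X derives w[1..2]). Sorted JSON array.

CNF form of G:
  S -> B T0 | T1 A | a
  A -> T0 B | T0 T1
  B -> T2 T1
  T0 -> c
  T1 -> a
  T2 -> d

CYK table (by increasing span) (cells [i..j] with 1 ≤ i ≤ j ≤ 2 only):
  cell(1,1) c: {T0}  orig:{}
  cell(2,2) a: {S,T1}  orig:{S}
  cell(1,2) ca: {A}

Original NTs in T[1,2] deriving "ca": ["A"]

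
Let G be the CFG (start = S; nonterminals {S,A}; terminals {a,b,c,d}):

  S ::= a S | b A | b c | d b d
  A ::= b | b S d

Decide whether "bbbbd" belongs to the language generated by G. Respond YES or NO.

Convert to CNF:
  S -> T0 A | T0 T3 | T1 X5 | T2 S
  A -> T0 X4 | b
  T0 -> b
  T1 -> d
  T2 -> a
  T3 -> c
  X4 -> S T1
  X5 -> T0 T1

Fill CYK table bottom-up:
  T[0,0] 'b' = {A,T0}  orig:{A}
  T[1,1] 'b' = {A,T0}  orig:{A}
  T[2,2] 'b' = {A,T0}  orig:{A}
  T[3,3] 'b' = {A,T0}  orig:{A}
  T[4,4] 'd' = {T1}  orig:{}
  T[0,1] 'bb' = {S}
  T[1,2] 'bb' = {S}
  T[2,3] 'bb' = {S}
  T[3,4] 'bd' = {X5}  orig:{}
  T[0,2] 'bbb' = ∅
  T[1,3] 'bbb' = ∅
  T[2,4] 'bbd' = {X4}  orig:{}
  T[0,3] 'bbbb' = ∅
  T[1,4] 'bbbd' = {A}
  T[0,4] 'bbbbd' = {S}

S ∈ T[0,4] ⇒ YES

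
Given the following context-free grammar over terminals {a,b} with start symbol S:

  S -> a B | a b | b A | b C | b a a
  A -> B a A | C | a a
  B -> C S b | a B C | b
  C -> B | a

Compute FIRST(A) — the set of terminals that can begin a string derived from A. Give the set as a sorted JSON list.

FIRST iteration:
[1]
  A via A→a a: +{a}
  B via B→a B C: +{a}
  B via B→b: +{b}
  C via C→B: +{a,b}
  S via S→a B: +{a}
  S via S→b A: +{b}
  FIRST(S)={a,b}  FIRST(A)={a}  FIRST(B)={a,b}  FIRST(C)={a,b}
[2]
  A via A→B a A: +{b}
  FIRST(S)={a,b}  FIRST(A)={a,b}  FIRST(B)={a,b}  FIRST(C)={a,b}
[3] (no change)
  FIRST(S)={a,b}  FIRST(A)={a,b}  FIRST(B)={a,b}  FIRST(C)={a,b}

FIRST(A) = ["a", "b"]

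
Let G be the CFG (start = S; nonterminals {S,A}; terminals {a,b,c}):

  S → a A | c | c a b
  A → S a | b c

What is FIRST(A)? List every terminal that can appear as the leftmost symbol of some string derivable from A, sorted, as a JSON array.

FIRST sets, iterate to fixpoint:
[1]
  A via A→b c: +{b}
  S via S→a A: +{a}
  S via S→c: +{c}
  FIRST[S]={a,c}  FIRST[A]={b}
[2]
  A via A→S a: +{a,c}
  FIRST[S]={a,c}  FIRST[A]={a,b,c}
[3] (no change)
  FIRST[S]={a,c}  FIRST[A]={a,b,c}

FIRST(A) = ["a", "b", "c"]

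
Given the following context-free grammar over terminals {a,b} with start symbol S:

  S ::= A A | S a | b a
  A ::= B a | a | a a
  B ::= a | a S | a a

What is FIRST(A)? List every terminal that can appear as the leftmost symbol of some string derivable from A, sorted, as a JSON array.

FIRST sets, iterate to fixpoint:
iter 1:
  A via A→a: +{a}
  B via B→a: +{a}
  S via S→A A: +{a}
  S via S→b a: +{b}
  FIRST(S)={a,b}  FIRST(A)={a}  FIRST(B)={a}
iter 2: (stable)
  FIRST(S)={a,b}  FIRST(A)={a}  FIRST(B)={a}

FIRST(A) = ["a"]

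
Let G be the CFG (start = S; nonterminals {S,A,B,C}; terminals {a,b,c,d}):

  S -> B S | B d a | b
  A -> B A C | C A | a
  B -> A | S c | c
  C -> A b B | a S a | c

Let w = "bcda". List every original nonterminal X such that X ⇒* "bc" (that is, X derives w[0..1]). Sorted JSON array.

CNF form of G:
  S -> B S | B X8 | b
  A -> B X4 | C A | a
  B -> B X5 | C A | S T0 | a | c
  C -> A X6 | T2 X7 | c
  T0 -> c
  T1 -> b
  T2 -> a
  T3 -> d
  X4 -> A C
  X5 -> A C
  X6 -> T1 B
  X7 -> S T2
  X8 -> T3 T2

CYK fill (cells [i..j] with 0 ≤ i ≤ j ≤ 1 only):
  T[0,0] 'b' = {S,T1}  orig:{S}
  T[1,1] 'c' = {B,C,T0}  orig:{B,C}
  T[0,1] 'bc' = {B,X6}  orig:{B}

Original NTs in T[0,1] deriving "bc": ["B"]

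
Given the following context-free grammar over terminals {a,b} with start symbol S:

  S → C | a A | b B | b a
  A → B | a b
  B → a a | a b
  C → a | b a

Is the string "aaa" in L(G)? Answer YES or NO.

CNF form of G:
  S -> T0 A | T1 B | T1 T0 | a
  A -> T0 T0 | T0 T1
  B -> T0 T0 | T0 T1
  C -> T1 T0 | a
  T0 -> a
  T1 -> b

CYK fill:
  cell(0,0) a: {C,S,T0}  orig:{C,S}
  cell(1,1) a: {C,S,T0}  orig:{C,S}
  cell(2,2) a: {C,S,T0}  orig:{C,S}
  cell(0,1) aa: {A,B}
  cell(1,2) aa: {A,B}
  cell(0,2) aaa: {S}

S ∈ T[0,2] ⇒ YES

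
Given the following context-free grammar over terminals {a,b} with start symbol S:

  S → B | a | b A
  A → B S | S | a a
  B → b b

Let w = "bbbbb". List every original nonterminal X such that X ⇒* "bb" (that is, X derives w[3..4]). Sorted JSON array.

CNF form of G:
  S -> T1 A | T1 T1 | a
  A -> B S | T0 T0 | T1 A | T1 T1 | a
  B -> T1 T1
  T0 -> a
  T1 -> b

Fill CYK table bottom-up, restricted to cells inside w[3..4]:
  [3..3]={T1}  "b"  orig:{}
  [4..4]={T1}  "b"  orig:{}
  [3..4]={A,B,S}  "bb"

Original NTs in T[3,4] deriving "bb": ["A", "B", "S"]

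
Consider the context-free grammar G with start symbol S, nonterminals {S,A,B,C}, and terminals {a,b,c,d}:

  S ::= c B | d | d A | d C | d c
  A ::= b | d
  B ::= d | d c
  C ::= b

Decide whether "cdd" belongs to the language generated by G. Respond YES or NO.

CNF form of G:
  S -> T0 A | T0 C | T0 T1 | T1 B | d
  A -> b | d
  B -> T0 T1 | d
  C -> b
  T0 -> d
  T1 -> c

CYK fill:
  cell(0,0) c: {T1}  orig:{}
  cell(1,1) d: {A,B,S,T0}  orig:{A,B,S}
  cell(2,2) d: {A,B,S,T0}  orig:{A,B,S}
  cell(0,1) cd: {S}
  cell(1,2) dd: {S}
  cell(0,2) cdd: ∅

S ∉ T[0,2] ⇒ NO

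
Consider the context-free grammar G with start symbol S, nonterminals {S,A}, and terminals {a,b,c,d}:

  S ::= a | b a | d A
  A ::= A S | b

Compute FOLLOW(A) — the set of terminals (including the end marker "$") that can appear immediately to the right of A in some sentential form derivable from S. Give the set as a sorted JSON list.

FIRST iteration:
pass 1:
  A via A→b: +{b}
  S via S→a: +{a}
  S via S→b a: +{b}
  S via S→d A: +{d}
  S: {a,b,d}  A: {b}
pass 2: — fixpoint
  S: {a,b,d}  A: {b}

FOLLOW iteration:
seed FOLLOW(S) with $
pass 1:
  A→A S: FOLLOW(A) ⊇ FIRST(S) = {a,b,d}; new: +{a,b,d}
  A→A S: FOLLOW(S) ⊇ FOLLOW(A) ⊇ {a,b,d}; new: +{a,b,d}
  S→d A: FOLLOW(A) ⊇ FOLLOW(S) ⊇ {$,a,b,d}; new: +{$}
  S: {$,a,b,d}  A: {$,a,b,d}
pass 2: (stable)
  S: {$,a,b,d}  A: {$,a,b,d}

FOLLOW(A) = ["$", "a", "b", "d"]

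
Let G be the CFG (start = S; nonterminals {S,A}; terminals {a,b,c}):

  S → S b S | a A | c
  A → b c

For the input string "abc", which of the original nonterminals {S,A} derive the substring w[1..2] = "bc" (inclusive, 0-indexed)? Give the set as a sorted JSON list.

Convert to CNF:
  S -> S X3 | T2 A | c
  A -> T0 T1
  T0 -> b
  T1 -> c
  T2 -> a
  X3 -> T0 S

CYK table (by increasing span) (cells [i..j] with 1 ≤ i ≤ j ≤ 2 only):
  cell(1,1) b: {T0}  orig:{}
  cell(2,2) c: {S,T1}  orig:{S}
  cell(1,2) bc: {A,X3}  orig:{A}

Original NTs in T[1,2] deriving "bc": ["A"]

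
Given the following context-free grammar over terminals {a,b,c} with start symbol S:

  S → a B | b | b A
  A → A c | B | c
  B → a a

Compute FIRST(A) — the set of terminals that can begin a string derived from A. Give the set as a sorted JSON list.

Compute FIRST by fixpoint:
[1]
  A via A→c: +{c}
  B via B→a a: +{a}
  S via S→a B: +{a}
  S via S→b: +{b}
  FIRST[S]={a,b}  FIRST[A]={c}  FIRST[B]={a}
[2]
  A via A→B: +{a}
  FIRST[S]={a,b}  FIRST[A]={a,c}  FIRST[B]={a}
[3] (no change)
  FIRST[S]={a,b}  FIRST[A]={a,c}  FIRST[B]={a}

FIRST(A) = ["a", "c"]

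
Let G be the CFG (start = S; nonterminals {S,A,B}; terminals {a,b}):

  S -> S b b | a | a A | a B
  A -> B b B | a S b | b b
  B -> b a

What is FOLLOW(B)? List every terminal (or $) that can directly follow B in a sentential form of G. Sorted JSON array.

FIRST sets, iterate to fixpoint:
[1]
  A via A→a S b: +{a}
  A via A→b b: +{b}
  B via B→b a: +{b}
  S via S→a: +{a}
  FIRST[S]={a}  FIRST[A]={a,b}  FIRST[B]={b}
[2] done
  FIRST[S]={a}  FIRST[A]={a,b}  FIRST[B]={b}

FOLLOW iteration:
seed FOLLOW(S) with $
round 1:
  A→B b B: FOLLOW(B) ⊇ FIRST(b) = {b}; new: +{b}
  A→a S b: FOLLOW(S) ⊇ FIRST(b) = {b}; new: +{b}
  S→a A: FOLLOW(A) ⊇ FOLLOW(S) ⊇ {$,b}; new: +{$,b}
  S→a B: FOLLOW(B) ⊇ FOLLOW(S) ⊇ {$,b}; new: +{$}
  FOLLOW(S)={$,b}  FOLLOW(A)={$,b}  FOLLOW(B)={$,b}
round 2: (stable)
  FOLLOW(S)={$,b}  FOLLOW(A)={$,b}  FOLLOW(B)={$,b}

FOLLOW(B) = ["$", "b"]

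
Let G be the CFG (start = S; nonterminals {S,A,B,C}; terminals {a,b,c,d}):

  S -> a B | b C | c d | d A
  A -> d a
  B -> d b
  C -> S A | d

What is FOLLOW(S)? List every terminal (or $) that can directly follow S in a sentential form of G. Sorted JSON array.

Compute FIRST by fixpoint:
round 1:
  A via A→d a: +{d}
  B via B→d b: +{d}
  C via C→d: +{d}
  S via S→a B: +{a}
  S via S→b C: +{b}
  S via S→c d: +{c}
  S via S→d A: +{d}
  FIRST[S]={a,b,c,d}  FIRST[A]={d}  FIRST[B]={d}  FIRST[C]={d}
round 2:
  C via C→S A: +{a,b,c}
  FIRST[S]={a,b,c,d}  FIRST[A]={d}  FIRST[B]={d}  FIRST[C]={a,b,c,d}
round 3: (stable)
  FIRST[S]={a,b,c,d}  FIRST[A]={d}  FIRST[B]={d}  FIRST[C]={a,b,c,d}

FOLLOW iteration:
initialize: $ ∈ FOLLOW(S)
round 1:
  C→S A: FOLLOW(S) ⊇ FIRST(A) = {d}; new: +{d}
  S→a B: FOLLOW(B) ⊇ FOLLOW(S) ⊇ {$,d}; new: +{$,d}
  S→b C: FOLLOW(C) ⊇ FOLLOW(S) ⊇ {$,d}; new: +{$,d}
  S→d A: FOLLOW(A) ⊇ FOLLOW(S) ⊇ {$,d}; new: +{$,d}
  S: {$,d}  A: {$,d}  B: {$,d}  C: {$,d}
round 2: done
  S: {$,d}  A: {$,d}  B: {$,d}  C: {$,d}

FOLLOW(S) = ["$", "d"]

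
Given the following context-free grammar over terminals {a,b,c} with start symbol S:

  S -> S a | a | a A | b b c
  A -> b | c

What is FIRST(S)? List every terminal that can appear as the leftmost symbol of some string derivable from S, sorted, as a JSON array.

Compute FIRST by fixpoint:
[1]
  A via A→b: +{b}
  A via A→c: +{c}
  S via S→a: +{a}
  S via S→b b c: +{b}
  S: {a,b}  A: {b,c}
[2] (no change)
  S: {a,b}  A: {b,c}

FIRST(S) = ["a", "b"]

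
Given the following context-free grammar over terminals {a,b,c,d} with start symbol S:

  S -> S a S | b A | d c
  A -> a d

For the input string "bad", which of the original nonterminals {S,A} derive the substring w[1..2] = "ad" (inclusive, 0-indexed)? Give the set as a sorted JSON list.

CNF form of G:
  S -> S X4 | T1 T3 | T2 A
  A -> T0 T1
  T0 -> a
  T1 -> d
  T2 -> b
  T3 -> c
  X4 -> T0 S

CYK table (by increasing span), restricted to cells inside w[1..2]:
  [1..1]={T0}  "a"  orig:{}
  [2..2]={T1}  "d"  orig:{}
  [1..2]={A}  "ad"

Original NTs in T[1,2] deriving "ad": ["A"]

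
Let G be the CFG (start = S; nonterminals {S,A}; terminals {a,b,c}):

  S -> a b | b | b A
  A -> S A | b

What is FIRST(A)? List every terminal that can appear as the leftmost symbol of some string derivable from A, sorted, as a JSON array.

Compute FIRST by fixpoint:
iter 1:
  A via A→b: +{b}
  S via S→a b: +{a}
  S via S→b: +{b}
  S: {a,b}  A: {b}
iter 2:
  A via A→S A: +{a}
  S: {a,b}  A: {a,b}
iter 3: (stable)
  S: {a,b}  A: {a,b}

FIRST(A) = ["a", "b"]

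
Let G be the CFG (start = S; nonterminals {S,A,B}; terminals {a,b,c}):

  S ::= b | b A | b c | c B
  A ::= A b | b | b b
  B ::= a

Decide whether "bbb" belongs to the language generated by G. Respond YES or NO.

Convert to CNF:
  S -> T0 A | T0 T1 | T1 B | b
  A -> A T0 | T0 T0 | b
  B -> a
  T0 -> b
  T1 -> c

Fill CYK table bottom-up:
  [0..0]={A,S,T0}  "b"  orig:{A,S}
  [1..1]={A,S,T0}  "b"  orig:{A,S}
  [2..2]={A,S,T0}  "b"  orig:{A,S}
  [0..1]={A,S}  "bb"
  [1..2]={A,S}  "bb"
  [0..2]={A,S}  "bbb"

S ∈ T[0,2] ⇒ YES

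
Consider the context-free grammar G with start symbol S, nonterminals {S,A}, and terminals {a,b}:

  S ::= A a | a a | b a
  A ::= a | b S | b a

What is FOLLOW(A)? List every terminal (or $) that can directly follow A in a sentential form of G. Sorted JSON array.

Compute FIRST by fixpoint:
iter 1:
  A via A→a: +{a}
  A via A→b S: +{b}
  S via S→A a: +{a,b}
  FIRST[S]={a,b}  FIRST[A]={a,b}
iter 2: (stable)
  FIRST[S]={a,b}  FIRST[A]={a,b}

Compute FOLLOW by fixpoint:
seed FOLLOW(S) with $
iter 1:
  S→A a: FOLLOW(A) ⊇ FIRST(a) = {a}; new: +{a}
  S: {$}  A: {a}
iter 2:
  A→b S: FOLLOW(S) ⊇ FOLLOW(A) ⊇ {a}; new: +{a}
  S: {$,a}  A: {a}
iter 3: (no change)
  S: {$,a}  A: {a}

FOLLOW(A) = ["a"]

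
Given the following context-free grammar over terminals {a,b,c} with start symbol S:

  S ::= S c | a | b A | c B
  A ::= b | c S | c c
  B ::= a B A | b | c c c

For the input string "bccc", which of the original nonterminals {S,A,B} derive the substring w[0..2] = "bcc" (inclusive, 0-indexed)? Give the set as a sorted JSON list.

CNF form of G:
  S -> S T0 | T0 B | T2 A | a
  A -> T0 S | T0 T0 | b
  B -> T0 X4 | T1 X3 | b
  T0 -> c
  T1 -> a
  T2 -> b
  X3 -> B A
  X4 -> T0 T0

CYK fill, restricted to cells inside w[0..2]:
  [0..0]={A,B,T2}  "b"  orig:{A,B}
  [1..1]={T0}  "c"  orig:{}
  [2..2]={T0}  "c"  orig:{}
  [0..1]=∅  "bc"
  [1..2]={A,X4}  "cc"  orig:{A}
  [0..2]={S,X3}  "bcc"  orig:{S}

Original NTs in T[0,2] deriving "bcc": ["S"]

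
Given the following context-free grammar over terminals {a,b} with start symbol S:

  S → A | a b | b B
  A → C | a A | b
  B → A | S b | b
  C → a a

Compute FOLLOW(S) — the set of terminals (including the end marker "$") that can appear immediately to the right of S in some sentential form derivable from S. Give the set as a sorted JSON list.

FIRST iteration:
round 1:
  A via A→a A: +{a}
  A via A→b: +{b}
  B via B→A: +{a,b}
  C via C→a a: +{a}
  S via S→A: +{a,b}
  FIRST[S]={a,b}  FIRST[A]={a,b}  FIRST[B]={a,b}  FIRST[C]={a}
round 2: (no change)
  FIRST[S]={a,b}  FIRST[A]={a,b}  FIRST[B]={a,b}  FIRST[C]={a}

FOLLOW sets:
initialize: $ ∈ FOLLOW(S)
round 1:
  B→S b: FOLLOW(S) ⊇ FIRST(b) = {b}; new: +{b}
  S→A: FOLLOW(A) ⊇ FOLLOW(S) ⊇ {$,b}; new: +{$,b}
  S→b B: FOLLOW(B) ⊇ FOLLOW(S) ⊇ {$,b}; new: +{$,b}
  S: {$,b}  A: {$,b}  B: {$,b}  C: {}
round 2:
  A→C: FOLLOW(C) ⊇ FOLLOW(A) ⊇ {$,b}; new: +{$,b}
  S: {$,b}  A: {$,b}  B: {$,b}  C: {$,b}
round 3: (no change)
  S: {$,b}  A: {$,b}  B: {$,b}  C: {$,b}

FOLLOW(S) = ["$", "b"]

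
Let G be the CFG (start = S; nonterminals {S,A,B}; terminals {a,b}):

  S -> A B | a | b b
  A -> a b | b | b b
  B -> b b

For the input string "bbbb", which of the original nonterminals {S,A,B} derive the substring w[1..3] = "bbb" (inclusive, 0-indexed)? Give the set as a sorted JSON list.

Convert to CNF:
  S -> A B | T1 T1 | a
  A -> T0 T1 | T1 T1 | b
  B -> T1 T1
  T0 -> a
  T1 -> b

Fill CYK table bottom-up (cells [i..j] with 1 ≤ i ≤ j ≤ 3 only):
  [1..1]={A,T1}  "b"  orig:{A}
  [2..2]={A,T1}  "b"  orig:{A}
  [3..3]={A,T1}  "b"  orig:{A}
  [1..2]={A,B,S}  "bb"
  [2..3]={A,B,S}  "bb"
  [1..3]={S}  "bbb"

Original NTs in T[1,3] deriving "bbb": ["S"]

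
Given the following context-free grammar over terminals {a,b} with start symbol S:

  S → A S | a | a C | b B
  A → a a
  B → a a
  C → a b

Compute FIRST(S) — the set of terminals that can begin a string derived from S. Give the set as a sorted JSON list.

Compute FIRST by fixpoint:
pass 1:
  A via A→a a: +{a}
  B via B→a a: +{a}
  C via C→a b: +{a}
  S via S→A S: +{a}
  S via S→b B: +{b}
  FIRST[S]={a,b}  FIRST[A]={a}  FIRST[B]={a}  FIRST[C]={a}
pass 2: (stable)
  FIRST[S]={a,b}  FIRST[A]={a}  FIRST[B]={a}  FIRST[C]={a}

FIRST(S) = ["a", "b"]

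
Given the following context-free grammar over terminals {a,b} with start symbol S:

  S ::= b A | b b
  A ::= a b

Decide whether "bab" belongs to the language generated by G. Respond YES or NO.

Convert to CNF:
  S -> T1 A | T1 T1
  A -> T0 T1
  T0 -> a
  T1 -> b

CYK fill:
  [0..0]={T1}  "b"  orig:{}
  [1..1]={T0}  "a"  orig:{}
  [2..2]={T1}  "b"  orig:{}
  [0..1]=∅  "ba"
  [1..2]={A}  "ab"
  [0..2]={S}  "bab"

S ∈ T[0,2] ⇒ YES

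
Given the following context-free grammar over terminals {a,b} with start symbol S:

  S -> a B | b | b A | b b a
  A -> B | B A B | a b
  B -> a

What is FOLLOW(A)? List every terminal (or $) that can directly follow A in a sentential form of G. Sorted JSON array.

FIRST iteration:
[1]
  A via A→a b: +{a}
  B via B→a: +{a}
  S via S→a B: +{a}
  S via S→b: +{b}
  FIRST(S)={a,b}  FIRST(A)={a}  FIRST(B)={a}
[2] (stable)
  FIRST(S)={a,b}  FIRST(A)={a}  FIRST(B)={a}

FOLLOW iteration:
seed FOLLOW(S) with $
[1]
  A→B A B: FOLLOW(B) ⊇ FIRST(A) = {a}; new: +{a}
  A→B A B: FOLLOW(A) ⊇ FIRST(B) = {a}; new: +{a}
  S→a B: FOLLOW(B) ⊇ FOLLOW(S) ⊇ {$}; new: +{$}
  S→b A: FOLLOW(A) ⊇ FOLLOW(S) ⊇ {$}; new: +{$}
  S: {$}  A: {$,a}  B: {$,a}
[2] (no change)
  S: {$}  A: {$,a}  B: {$,a}

FOLLOW(A) = ["$", "a"]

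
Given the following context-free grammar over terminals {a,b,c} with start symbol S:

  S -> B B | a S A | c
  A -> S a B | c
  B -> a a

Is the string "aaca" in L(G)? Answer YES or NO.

Convert to CNF:
  S -> B B | T0 X2 | c
  A -> S X1 | c
  B -> T0 T0
  T0 -> a
  X1 -> T0 B
  X2 -> S A

CYK table (by increasing span):
  cell(0,0) a: {T0}  orig:{}
  cell(1,1) a: {T0}  orig:{}
  cell(2,2) c: {A,S}
  cell(3,3) a: {T0}  orig:{}
  cell(0,1) aa: {B}
  cell(1,2) ac: ∅
  cell(2,3) ca: ∅
  cell(0,2) aac: ∅
  cell(1,3) aca: ∅
  cell(0,3) aaca: ∅

S ∉ T[0,3] ⇒ NO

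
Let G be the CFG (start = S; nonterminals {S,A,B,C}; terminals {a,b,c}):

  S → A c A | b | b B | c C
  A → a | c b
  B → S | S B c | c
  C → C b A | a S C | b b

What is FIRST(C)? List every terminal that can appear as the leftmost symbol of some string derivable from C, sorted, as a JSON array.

FIRST sets, iterate to fixpoint:
round 1:
  A via A→a: +{a}
  A via A→c b: +{c}
  B via B→c: +{c}
  C via C→a S C: +{a}
  C via C→b b: +{b}
  S via S→A c A: +{a,c}
  S via S→b: +{b}
  S: {a,b,c}  A: {a,c}  B: {c}  C: {a,b}
round 2:
  B via B→S: +{a,b}
  S: {a,b,c}  A: {a,c}  B: {a,b,c}  C: {a,b}
round 3: done
  S: {a,b,c}  A: {a,c}  B: {a,b,c}  C: {a,b}

FIRST(C) = ["a", "b"]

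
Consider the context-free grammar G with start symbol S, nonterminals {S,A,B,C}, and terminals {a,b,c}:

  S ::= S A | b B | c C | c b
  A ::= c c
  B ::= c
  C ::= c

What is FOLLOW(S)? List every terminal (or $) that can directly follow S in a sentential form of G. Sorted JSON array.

FIRST iteration:
iter 1:
  A via A→c c: +{c}
  B via B→c: +{c}
  C via C→c: +{c}
  S via S→b B: +{b}
  S via S→c C: +{c}
  FIRST(S)={b,c}  FIRST(A)={c}  FIRST(B)={c}  FIRST(C)={c}
iter 2: (stable)
  FIRST(S)={b,c}  FIRST(A)={c}  FIRST(B)={c}  FIRST(C)={c}

FOLLOW iteration:
FOLLOW(S) := {$}
pass 1:
  S→S A: FOLLOW(S) ⊇ FIRST(A) = {c}; new: +{c}
  S→S A: FOLLOW(A) ⊇ FOLLOW(S) ⊇ {$,c}; new: +{$,c}
  S→b B: FOLLOW(B) ⊇ FOLLOW(S) ⊇ {$,c}; new: +{$,c}
  S→c C: FOLLOW(C) ⊇ FOLLOW(S) ⊇ {$,c}; new: +{$,c}
  S: {$,c}  A: {$,c}  B: {$,c}  C: {$,c}
pass 2: done
  S: {$,c}  A: {$,c}  B: {$,c}  C: {$,c}

FOLLOW(S) = ["$", "c"]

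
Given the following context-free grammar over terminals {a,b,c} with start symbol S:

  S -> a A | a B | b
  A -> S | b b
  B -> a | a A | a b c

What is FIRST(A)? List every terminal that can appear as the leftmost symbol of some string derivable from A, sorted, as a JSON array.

Compute FIRST by fixpoint:
round 1:
  A via A→b b: +{b}
  B via B→a: +{a}
  S via S→a A: +{a}
  S via S→b: +{b}
  FIRST[S]={a,b}  FIRST[A]={b}  FIRST[B]={a}
round 2:
  A via A→S: +{a}
  FIRST[S]={a,b}  FIRST[A]={a,b}  FIRST[B]={a}
round 3: — fixpoint
  FIRST[S]={a,b}  FIRST[A]={a,b}  FIRST[B]={a}

FIRST(A) = ["a", "b"]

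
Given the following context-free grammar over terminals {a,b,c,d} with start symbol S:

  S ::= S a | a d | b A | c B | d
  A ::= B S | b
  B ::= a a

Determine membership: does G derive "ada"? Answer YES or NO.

Convert to CNF:
  S -> S T0 | T0 T1 | T2 A | T3 B | d
  A -> B S | b
  B -> T0 T0
  T0 -> a
  T1 -> d
  T2 -> b
  T3 -> c

CYK table (by increasing span):
  [0..0]={T0}  "a"  orig:{}
  [1..1]={S,T1}  "d"  orig:{S}
  [2..2]={T0}  "a"  orig:{}
  [0..1]={S}  "ad"
  [1..2]={S}  "da"
  [0..2]={S}  "ada"

S ∈ T[0,2] ⇒ YES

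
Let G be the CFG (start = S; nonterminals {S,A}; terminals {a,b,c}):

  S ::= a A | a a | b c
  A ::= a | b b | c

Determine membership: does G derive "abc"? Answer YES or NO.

CNF form of G:
  S -> T0 T2 | T1 A | T1 T1
  A -> T0 T0 | a | c
  T0 -> b
  T1 -> a
  T2 -> c

Fill CYK table bottom-up:
  cell(0,0) a: {A,T1}  orig:{A}
  cell(1,1) b: {T0}  orig:{}
  cell(2,2) c: {A,T2}  orig:{A}
  cell(0,1) ab: ∅
  cell(1,2) bc: {S}
  cell(0,2) abc: ∅

S ∉ T[0,2] ⇒ NO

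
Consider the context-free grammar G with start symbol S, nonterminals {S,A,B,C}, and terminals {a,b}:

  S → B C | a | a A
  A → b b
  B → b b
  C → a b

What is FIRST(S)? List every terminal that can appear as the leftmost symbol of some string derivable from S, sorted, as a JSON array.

FIRST sets, iterate to fixpoint:
[1]
  A via A→b b: +{b}
  B via B→b b: +{b}
  C via C→a b: +{a}
  S via S→B C: +{b}
  S via S→a: +{a}
  FIRST(S)={a,b}  FIRST(A)={b}  FIRST(B)={b}  FIRST(C)={a}
[2] — fixpoint
  FIRST(S)={a,b}  FIRST(A)={b}  FIRST(B)={b}  FIRST(C)={a}

FIRST(S) = ["a", "b"]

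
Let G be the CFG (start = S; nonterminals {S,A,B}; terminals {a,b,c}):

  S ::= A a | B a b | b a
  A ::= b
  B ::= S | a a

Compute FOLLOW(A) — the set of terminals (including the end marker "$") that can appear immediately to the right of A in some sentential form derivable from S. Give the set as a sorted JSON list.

FIRST sets, iterate to fixpoint:
[1]
  A via A→b: +{b}
  B via B→a a: +{a}
  S via S→A a: +{b}
  S via S→B a b: +{a}
  S: {a,b}  A: {b}  B: {a}
[2]
  B via B→S: +{b}
  S: {a,b}  A: {b}  B: {a,b}
[3] done
  S: {a,b}  A: {b}  B: {a,b}

FOLLOW sets:
initialize: $ ∈ FOLLOW(S)
[1]
  S→A a: FOLLOW(A) ⊇ FIRST(a) = {a}; new: +{a}
  S→B a b: FOLLOW(B) ⊇ FIRST(a) = {a}; new: +{a}
  S: {$}  A: {a}  B: {a}
[2]
  B→S: FOLLOW(S) ⊇ FOLLOW(B) ⊇ {a}; new: +{a}
  S: {$,a}  A: {a}  B: {a}
[3] done
  S: {$,a}  A: {a}  B: {a}

FOLLOW(A) = ["a"]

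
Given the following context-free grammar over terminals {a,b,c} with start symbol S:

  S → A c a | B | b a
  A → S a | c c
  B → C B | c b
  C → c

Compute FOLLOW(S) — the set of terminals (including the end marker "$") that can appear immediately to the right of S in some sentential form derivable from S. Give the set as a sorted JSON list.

FIRST iteration:
iter 1:
  A via A→c c: +{c}
  B via B→c b: +{c}
  C via C→c: +{c}
  S via S→A c a: +{c}
  S via S→b a: +{b}
  FIRST(S)={b,c}  FIRST(A)={c}  FIRST(B)={c}  FIRST(C)={c}
iter 2:
  A via A→S a: +{b}
  FIRST(S)={b,c}  FIRST(A)={b,c}  FIRST(B)={c}  FIRST(C)={c}
iter 3: (stable)
  FIRST(S)={b,c}  FIRST(A)={b,c}  FIRST(B)={c}  FIRST(C)={c}

FOLLOW iteration:
FOLLOW(S) := {$}
round 1:
  A→S a: FOLLOW(S) ⊇ FIRST(a) = {a}; new: +{a}
  B→C B: FOLLOW(C) ⊇ FIRST(B) = {c}; new: +{c}
  S→A c a: FOLLOW(A) ⊇ FIRST(c) = {c}; new: +{c}
  S→B: FOLLOW(B) ⊇ FOLLOW(S) ⊇ {$,a}; new: +{$,a}
  FOLLOW(S)={$,a}  FOLLOW(A)={c}  FOLLOW(B)={$,a}  FOLLOW(C)={c}
round 2: done
  FOLLOW(S)={$,a}  FOLLOW(A)={c}  FOLLOW(B)={$,a}  FOLLOW(C)={c}

FOLLOW(S) = ["$", "a"]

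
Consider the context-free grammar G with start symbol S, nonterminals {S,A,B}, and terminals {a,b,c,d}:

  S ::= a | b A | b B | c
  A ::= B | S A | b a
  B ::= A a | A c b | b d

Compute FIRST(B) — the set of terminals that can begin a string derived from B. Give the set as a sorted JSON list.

Compute FIRST by fixpoint:
[1]
  A via A→b a: +{b}
  B via B→A a: +{b}
  S via S→a: +{a}
  S via S→b A: +{b}
  S via S→c: +{c}
  S: {a,b,c}  A: {b}  B: {b}
[2]
  A via A→S A: +{a,c}
  B via B→A a: +{a,c}
  S: {a,b,c}  A: {a,b,c}  B: {a,b,c}
[3] — fixpoint
  S: {a,b,c}  A: {a,b,c}  B: {a,b,c}

FIRST(B) = ["a", "b", "c"]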